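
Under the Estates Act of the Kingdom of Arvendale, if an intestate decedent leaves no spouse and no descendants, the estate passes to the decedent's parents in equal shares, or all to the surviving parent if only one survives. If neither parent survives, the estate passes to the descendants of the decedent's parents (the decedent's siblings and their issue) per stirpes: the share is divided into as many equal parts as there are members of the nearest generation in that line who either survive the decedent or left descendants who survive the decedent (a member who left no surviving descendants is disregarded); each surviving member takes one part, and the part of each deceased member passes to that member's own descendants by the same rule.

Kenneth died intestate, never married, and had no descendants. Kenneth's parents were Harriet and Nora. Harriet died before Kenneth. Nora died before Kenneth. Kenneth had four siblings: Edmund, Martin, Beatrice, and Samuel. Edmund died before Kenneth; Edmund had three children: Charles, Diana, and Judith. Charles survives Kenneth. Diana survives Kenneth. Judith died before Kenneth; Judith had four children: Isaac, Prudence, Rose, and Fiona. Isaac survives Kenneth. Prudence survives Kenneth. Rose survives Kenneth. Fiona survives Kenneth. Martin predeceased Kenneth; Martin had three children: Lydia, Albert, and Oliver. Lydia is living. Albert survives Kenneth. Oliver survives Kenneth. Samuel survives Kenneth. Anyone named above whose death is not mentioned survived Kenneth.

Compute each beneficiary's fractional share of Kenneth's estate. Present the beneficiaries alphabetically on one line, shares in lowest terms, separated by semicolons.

Neither parent survives and there are no descendants, so the estate passes to Kenneth's siblings and their issue per stirpes.
The estate is divided into 4 equal shares of 1/4 among Edmund, Martin, Beatrice, Samuel.
Edmund predeceased; the 1/4 allotted to Edmund's branch passes to Edmund's issue by representation.
The 1/4 is divided into 3 equal shares of 1/12 among Charles, Diana, Judith.
Charles is living and takes 1/12.
Diana is living and takes 1/12.
Judith predeceased; the 1/12 allotted to Judith's branch passes to Judith's issue by representation.
The 1/12 is divided into 4 equal shares of 1/48 among Isaac, Prudence, Rose, Fiona.
Isaac is living and takes 1/48.
Prudence is living and takes 1/48.
Rose is living and takes 1/48.
Fiona is living and takes 1/48.
Martin predeceased; the 1/4 allotted to Martin's branch passes to Martin's issue by representation.
The 1/4 is divided into 3 equal shares of 1/12 among Lydia, Albert, Oliver.
Lydia is living and takes 1/12.
Albert is living and takes 1/12.
Oliver is living and takes 1/12.
Beatrice is living and takes 1/4.
Samuel is living and takes 1/4.

Albert 1/12; Beatrice 1/4; Charles 1/12; Diana 1/12; Fiona 1/48; Isaac 1/48; Lydia 1/12; Oliver 1/12; Prudence 1/48; Rose 1/48; Samuel 1/4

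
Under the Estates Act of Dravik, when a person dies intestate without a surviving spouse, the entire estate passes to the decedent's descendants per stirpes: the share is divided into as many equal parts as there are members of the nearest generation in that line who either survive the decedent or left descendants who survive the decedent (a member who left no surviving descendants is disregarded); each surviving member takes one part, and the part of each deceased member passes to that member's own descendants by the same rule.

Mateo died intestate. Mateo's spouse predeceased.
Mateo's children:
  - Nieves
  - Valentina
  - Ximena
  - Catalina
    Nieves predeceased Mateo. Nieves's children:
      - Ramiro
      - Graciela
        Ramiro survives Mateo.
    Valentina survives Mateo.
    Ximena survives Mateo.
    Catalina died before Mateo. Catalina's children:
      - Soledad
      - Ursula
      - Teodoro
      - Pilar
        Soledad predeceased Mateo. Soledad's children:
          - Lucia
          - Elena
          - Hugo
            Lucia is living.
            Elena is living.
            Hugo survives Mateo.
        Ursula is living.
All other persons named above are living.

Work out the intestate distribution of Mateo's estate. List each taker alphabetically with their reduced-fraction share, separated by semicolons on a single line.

Elena 1/48; Graciela 1/8; Hugo 1/48; Lucia 1/48; Pilar 1/16; Ramiro 1/8; Teodoro 1/16; Ursula 1/16; Valentina 1/4; Ximena 1/4

There is no surviving spouse, so the entire estate passes to Mateo's descendants per stirpes.
The estate is divided into 4 equal shares of 1/4 among Nieves, Valentina, Ximena, Catalina.
Nieves predeceased; the 1/4 allotted to Nieves's branch passes to Nieves's issue by representation.
The 1/4 is divided into 2 equal shares of 1/8 among Ramiro, Graciela.
Ramiro is living and takes 1/8.
Graciela is living and takes 1/8.
Valentina is living and takes 1/4.
Ximena is living and takes 1/4.
Catalina predeceased; the 1/4 allotted to Catalina's branch passes to Catalina's issue by representation.
The 1/4 is divided into 4 equal shares of 1/16 among Soledad, Ursula, Teodoro, Pilar.
Soledad predeceased; the 1/16 allotted to Soledad's branch passes to Soledad's issue by representation.
The 1/16 is divided into 3 equal shares of 1/48 among Lucia, Elena, Hugo.
Lucia is living and takes 1/48.
Elena is living and takes 1/48.
Hugo is living and takes 1/48.
Ursula is living and takes 1/16.
Teodoro is living and takes 1/16.
Pilar is living and takes 1/16.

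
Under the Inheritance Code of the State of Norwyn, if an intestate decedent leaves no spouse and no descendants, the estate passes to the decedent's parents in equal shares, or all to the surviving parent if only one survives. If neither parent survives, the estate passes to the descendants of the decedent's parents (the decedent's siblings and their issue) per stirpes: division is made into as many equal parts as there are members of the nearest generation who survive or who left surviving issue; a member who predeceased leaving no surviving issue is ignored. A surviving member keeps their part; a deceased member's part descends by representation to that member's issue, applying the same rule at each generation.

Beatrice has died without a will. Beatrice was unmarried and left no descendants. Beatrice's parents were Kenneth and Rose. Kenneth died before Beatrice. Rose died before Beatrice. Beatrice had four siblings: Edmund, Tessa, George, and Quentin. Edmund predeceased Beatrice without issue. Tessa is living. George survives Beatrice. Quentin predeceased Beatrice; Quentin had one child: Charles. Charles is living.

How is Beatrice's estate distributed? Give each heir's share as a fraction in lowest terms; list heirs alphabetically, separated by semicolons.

Neither parent survives and there are no descendants, so the estate passes to Beatrice's siblings and their issue per stirpes.
Edmund left no surviving issue, so that branch lapses and is disregarded.
The estate is divided into 3 equal shares of 1/3 among Tessa, George, Quentin.
Tessa is living and takes 1/3.
George is living and takes 1/3.
Quentin predeceased; the 1/3 allotted to Quentin's branch passes to Quentin's issue by representation.
Charles is the sole taker at this level and receives the full 1/3.

Charles 1/3; George 1/3; Tessa 1/3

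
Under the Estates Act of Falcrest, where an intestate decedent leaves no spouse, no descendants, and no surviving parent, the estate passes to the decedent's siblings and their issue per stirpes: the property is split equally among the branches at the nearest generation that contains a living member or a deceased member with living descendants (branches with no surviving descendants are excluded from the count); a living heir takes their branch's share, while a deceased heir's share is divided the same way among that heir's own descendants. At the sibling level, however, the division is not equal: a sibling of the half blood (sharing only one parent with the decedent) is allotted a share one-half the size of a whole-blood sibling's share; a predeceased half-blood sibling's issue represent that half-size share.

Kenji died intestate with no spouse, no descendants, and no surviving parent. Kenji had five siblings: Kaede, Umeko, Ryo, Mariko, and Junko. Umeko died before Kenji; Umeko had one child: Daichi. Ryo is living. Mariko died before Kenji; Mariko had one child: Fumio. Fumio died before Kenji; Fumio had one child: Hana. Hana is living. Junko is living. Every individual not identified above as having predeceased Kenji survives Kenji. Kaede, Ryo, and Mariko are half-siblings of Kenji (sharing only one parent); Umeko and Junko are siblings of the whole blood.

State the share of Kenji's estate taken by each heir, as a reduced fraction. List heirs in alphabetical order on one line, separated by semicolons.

No spouse, descendants, or parent survives, so the estate passes to Kenji's siblings per stirpes.
Half-blood siblings count for one-half the weight of whole-blood siblings at the initial division.
Dividing 1 in proportion to weights (total weight 7/2): Kaede (weight 1/2) → 1/7; Umeko (weight 1) → 2/7; Ryo (weight 1/2) → 1/7; Mariko (weight 1/2) → 1/7; Junko (weight 1) → 2/7.
Kaede is living and takes 1/7.
Umeko predeceased; the 2/7 allotted to Umeko's branch passes to Umeko's issue by representation.
Daichi is the sole taker at this level and receives the full 2/7.
Ryo is living and takes 1/7.
Mariko predeceased; the 1/7 allotted to Mariko's branch passes to Mariko's issue by representation.
Fumio's line is the sole branch at this level, so the full 1/7 passes to Fumio's issue by representation.
Hana is the sole taker at this level and receives the full 1/7.
Junko is living and takes 2/7.

Daichi 2/7; Hana 1/7; Junko 2/7; Kaede 1/7; Ryo 1/7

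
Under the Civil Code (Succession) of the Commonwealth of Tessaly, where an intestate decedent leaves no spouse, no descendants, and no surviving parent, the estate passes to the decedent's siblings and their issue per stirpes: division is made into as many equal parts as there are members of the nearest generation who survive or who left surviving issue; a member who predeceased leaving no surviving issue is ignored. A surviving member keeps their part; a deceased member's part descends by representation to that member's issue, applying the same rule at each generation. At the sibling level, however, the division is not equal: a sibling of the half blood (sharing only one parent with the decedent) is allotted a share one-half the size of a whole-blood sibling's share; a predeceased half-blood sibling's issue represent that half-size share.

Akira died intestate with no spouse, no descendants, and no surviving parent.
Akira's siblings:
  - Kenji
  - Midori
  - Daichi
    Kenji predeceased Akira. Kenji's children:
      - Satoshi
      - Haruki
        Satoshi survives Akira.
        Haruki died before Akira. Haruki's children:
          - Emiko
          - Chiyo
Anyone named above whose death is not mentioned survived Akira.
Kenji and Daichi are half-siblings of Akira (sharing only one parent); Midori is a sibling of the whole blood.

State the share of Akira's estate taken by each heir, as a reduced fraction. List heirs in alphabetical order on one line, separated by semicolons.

Chiyo 1/16; Daichi 1/4; Emiko 1/16; Midori 1/2; Satoshi 1/8

No spouse, descendants, or parent survives, so the estate passes to Akira's siblings per stirpes.
Half-blood siblings count for one-half the weight of whole-blood siblings at the initial division.
Dividing 1 in proportion to weights (total weight 2): Kenji (weight 1/2) → 1/4; Midori (weight 1) → 1/2; Daichi (weight 1/2) → 1/4.
Kenji predeceased; the 1/4 allotted to Kenji's branch passes to Kenji's issue by representation.
The 1/4 is divided into 2 equal shares of 1/8 among Satoshi, Haruki.
Satoshi is living and takes 1/8.
Haruki predeceased; the 1/8 allotted to Haruki's branch passes to Haruki's issue by representation.
The 1/8 is divided into 2 equal shares of 1/16 among Emiko, Chiyo.
Emiko is living and takes 1/16.
Chiyo is living and takes 1/16.
Midori is living and takes 1/2.
Daichi is living and takes 1/4.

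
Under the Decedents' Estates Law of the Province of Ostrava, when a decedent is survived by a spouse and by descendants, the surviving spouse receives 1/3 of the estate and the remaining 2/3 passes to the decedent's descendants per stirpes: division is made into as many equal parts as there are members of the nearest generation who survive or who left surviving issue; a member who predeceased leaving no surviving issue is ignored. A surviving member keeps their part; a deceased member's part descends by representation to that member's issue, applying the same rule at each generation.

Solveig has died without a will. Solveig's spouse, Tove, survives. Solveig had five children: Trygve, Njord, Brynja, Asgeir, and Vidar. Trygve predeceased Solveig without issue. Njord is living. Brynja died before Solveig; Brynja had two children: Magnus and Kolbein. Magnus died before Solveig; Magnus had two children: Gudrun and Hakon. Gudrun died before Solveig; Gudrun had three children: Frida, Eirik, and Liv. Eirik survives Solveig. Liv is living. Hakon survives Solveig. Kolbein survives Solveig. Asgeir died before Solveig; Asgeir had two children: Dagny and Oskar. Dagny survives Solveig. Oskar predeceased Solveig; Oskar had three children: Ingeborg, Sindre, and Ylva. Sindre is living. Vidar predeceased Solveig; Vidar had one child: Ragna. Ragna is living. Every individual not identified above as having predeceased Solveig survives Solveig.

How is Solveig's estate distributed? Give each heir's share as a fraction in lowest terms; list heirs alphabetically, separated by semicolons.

Tove, as surviving spouse, takes 1/3.
The remaining 2/3 passes to Solveig's descendants per stirpes.
Trygve left no surviving issue, so that branch lapses and is disregarded.
The 2/3 is divided into 4 equal shares of 1/6 among Njord, Brynja, Asgeir, Vidar.
Njord is living and takes 1/6.
Brynja predeceased; the 1/6 allotted to Brynja's branch passes to Brynja's issue by representation.
The 1/6 is divided into 2 equal shares of 1/12 among Magnus, Kolbein.
Magnus predeceased; the 1/12 allotted to Magnus's branch passes to Magnus's issue by representation.
The 1/12 is divided into 2 equal shares of 1/24 among Gudrun, Hakon.
Gudrun predeceased; the 1/24 allotted to Gudrun's branch passes to Gudrun's issue by representation.
The 1/24 is divided into 3 equal shares of 1/72 among Frida, Eirik, Liv.
Frida is living and takes 1/72.
Eirik is living and takes 1/72.
Liv is living and takes 1/72.
Hakon is living and takes 1/24.
Kolbein is living and takes 1/12.
Asgeir predeceased; the 1/6 allotted to Asgeir's branch passes to Asgeir's issue by representation.
The 1/6 is divided into 2 equal shares of 1/12 among Dagny, Oskar.
Dagny is living and takes 1/12.
Oskar predeceased; the 1/12 allotted to Oskar's branch passes to Oskar's issue by representation.
The 1/12 is divided into 3 equal shares of 1/36 among Ingeborg, Sindre, Ylva.
Ingeborg is living and takes 1/36.
Sindre is living and takes 1/36.
Ylva is living and takes 1/36.
Vidar predeceased; the 1/6 allotted to Vidar's branch passes to Vidar's issue by representation.
Ragna is the sole taker at this level and receives the full 1/6.

Dagny 1/12; Eirik 1/72; Frida 1/72; Hakon 1/24; Ingeborg 1/36; Kolbein 1/12; Liv 1/72; Njord 1/6; Ragna 1/6; Sindre 1/36; Tove 1/3; Ylva 1/36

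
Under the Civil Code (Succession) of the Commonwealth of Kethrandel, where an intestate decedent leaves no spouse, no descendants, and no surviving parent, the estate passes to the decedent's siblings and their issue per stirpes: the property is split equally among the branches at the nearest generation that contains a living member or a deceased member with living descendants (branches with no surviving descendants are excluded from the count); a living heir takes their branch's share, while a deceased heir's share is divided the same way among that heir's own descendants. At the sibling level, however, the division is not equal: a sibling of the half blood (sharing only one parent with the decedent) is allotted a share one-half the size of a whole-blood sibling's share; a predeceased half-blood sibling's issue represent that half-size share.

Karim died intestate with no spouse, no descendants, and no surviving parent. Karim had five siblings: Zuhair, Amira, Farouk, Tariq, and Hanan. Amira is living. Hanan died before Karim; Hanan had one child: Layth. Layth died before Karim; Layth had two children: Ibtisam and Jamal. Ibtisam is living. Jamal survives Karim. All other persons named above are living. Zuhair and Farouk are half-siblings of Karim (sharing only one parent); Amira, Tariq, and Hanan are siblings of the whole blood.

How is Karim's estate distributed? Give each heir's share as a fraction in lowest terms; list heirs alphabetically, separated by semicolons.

Amira 1/4; Farouk 1/8; Ibtisam 1/8; Jamal 1/8; Tariq 1/4; Zuhair 1/8

No spouse, descendants, or parent survives, so the estate passes to Karim's siblings per stirpes.
Half-blood siblings count for one-half the weight of whole-blood siblings at the initial division.
Dividing 1 in proportion to weights (total weight 4): Zuhair (weight 1/2) → 1/8; Amira (weight 1) → 1/4; Farouk (weight 1/2) → 1/8; Tariq (weight 1) → 1/4; Hanan (weight 1) → 1/4.
Zuhair is living and takes 1/8.
Amira is living and takes 1/4.
Farouk is living and takes 1/8.
Tariq is living and takes 1/4.
Hanan predeceased; the 1/4 allotted to Hanan's branch passes to Hanan's issue by representation.
Layth's line is the sole branch at this level, so the full 1/4 passes to Layth's issue by representation.
The 1/4 is divided into 2 equal shares of 1/8 among Ibtisam, Jamal.
Ibtisam is living and takes 1/8.
Jamal is living and takes 1/8.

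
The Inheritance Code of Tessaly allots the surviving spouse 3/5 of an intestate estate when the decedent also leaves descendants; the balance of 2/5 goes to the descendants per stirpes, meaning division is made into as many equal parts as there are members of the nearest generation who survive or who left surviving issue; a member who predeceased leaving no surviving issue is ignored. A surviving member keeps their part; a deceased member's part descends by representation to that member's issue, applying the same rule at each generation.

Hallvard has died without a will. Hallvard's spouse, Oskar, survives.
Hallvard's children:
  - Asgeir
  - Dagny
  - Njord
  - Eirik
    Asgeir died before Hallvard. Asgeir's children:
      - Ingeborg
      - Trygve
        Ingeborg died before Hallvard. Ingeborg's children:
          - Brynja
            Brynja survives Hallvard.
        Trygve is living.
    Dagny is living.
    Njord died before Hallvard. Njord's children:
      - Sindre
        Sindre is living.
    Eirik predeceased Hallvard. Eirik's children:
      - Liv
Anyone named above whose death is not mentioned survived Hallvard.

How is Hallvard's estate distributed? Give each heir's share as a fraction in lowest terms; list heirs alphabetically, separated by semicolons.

Brynja 1/20; Dagny 1/10; Liv 1/10; Oskar 3/5; Sindre 1/10; Trygve 1/20

Oskar, as surviving spouse, takes 3/5.
The remaining 2/5 passes to Hallvard's descendants per stirpes.
The 2/5 is divided into 4 equal shares of 1/10 among Asgeir, Dagny, Njord, Eirik.
Asgeir predeceased; the 1/10 allotted to Asgeir's branch passes to Asgeir's issue by representation.
The 1/10 is divided into 2 equal shares of 1/20 among Ingeborg, Trygve.
Ingeborg predeceased; the 1/20 allotted to Ingeborg's branch passes to Ingeborg's issue by representation.
Brynja is the sole taker at this level and receives the full 1/20.
Trygve is living and takes 1/20.
Dagny is living and takes 1/10.
Njord predeceased; the 1/10 allotted to Njord's branch passes to Njord's issue by representation.
Sindre is the sole taker at this level and receives the full 1/10.
Eirik predeceased; the 1/10 allotted to Eirik's branch passes to Eirik's issue by representation.
Liv is the sole taker at this level and receives the full 1/10.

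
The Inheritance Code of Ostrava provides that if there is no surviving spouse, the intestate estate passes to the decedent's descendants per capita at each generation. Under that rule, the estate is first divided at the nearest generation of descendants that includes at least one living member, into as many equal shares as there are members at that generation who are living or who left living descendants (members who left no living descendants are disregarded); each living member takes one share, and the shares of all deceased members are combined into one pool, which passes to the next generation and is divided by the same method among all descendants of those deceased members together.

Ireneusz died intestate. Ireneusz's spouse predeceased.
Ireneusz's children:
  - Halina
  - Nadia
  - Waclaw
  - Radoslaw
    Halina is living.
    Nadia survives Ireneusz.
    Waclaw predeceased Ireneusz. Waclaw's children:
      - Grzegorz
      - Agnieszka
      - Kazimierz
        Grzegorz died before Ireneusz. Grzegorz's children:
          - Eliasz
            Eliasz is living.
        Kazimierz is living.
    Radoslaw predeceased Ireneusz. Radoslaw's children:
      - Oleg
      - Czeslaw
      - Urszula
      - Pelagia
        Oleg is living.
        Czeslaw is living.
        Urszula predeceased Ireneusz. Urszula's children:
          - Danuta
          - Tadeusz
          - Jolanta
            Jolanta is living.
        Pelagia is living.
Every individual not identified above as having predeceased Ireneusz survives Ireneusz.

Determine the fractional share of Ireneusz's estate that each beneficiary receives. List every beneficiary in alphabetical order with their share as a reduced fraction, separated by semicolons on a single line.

There is no surviving spouse, so the entire estate passes to Ireneusz's descendants per capita at each generation.
At generation 1 (Halina, Nadia, Waclaw, Radoslaw) there are 4 shares of (1)/4 = 1/4 each.
Living: Halina and Nadia — each takes 1/4.
Deceased: Waclaw and Radoslaw. Their combined 1/2 is pooled and carried to generation 2.
At generation 2 (Grzegorz, Agnieszka, Kazimierz, Oleg, Czeslaw, Urszula, Pelagia) there are 7 shares of (1/2)/7 = 1/14 each.
Living: Agnieszka, Kazimierz, Oleg, Czeslaw, and Pelagia — each takes 1/14.
Deceased: Grzegorz and Urszula. Their combined 1/7 is pooled and carried to generation 3.
At generation 3 (Eliasz, Danuta, Tadeusz, Jolanta) there are 4 shares of (1/7)/4 = 1/28 each.
Living: Eliasz, Danuta, Tadeusz, and Jolanta — each takes 1/28.

Agnieszka 1/14; Czeslaw 1/14; Danuta 1/28; Eliasz 1/28; Halina 1/4; Jolanta 1/28; Kazimierz 1/14; Nadia 1/4; Oleg 1/14; Pelagia 1/14; Tadeusz 1/28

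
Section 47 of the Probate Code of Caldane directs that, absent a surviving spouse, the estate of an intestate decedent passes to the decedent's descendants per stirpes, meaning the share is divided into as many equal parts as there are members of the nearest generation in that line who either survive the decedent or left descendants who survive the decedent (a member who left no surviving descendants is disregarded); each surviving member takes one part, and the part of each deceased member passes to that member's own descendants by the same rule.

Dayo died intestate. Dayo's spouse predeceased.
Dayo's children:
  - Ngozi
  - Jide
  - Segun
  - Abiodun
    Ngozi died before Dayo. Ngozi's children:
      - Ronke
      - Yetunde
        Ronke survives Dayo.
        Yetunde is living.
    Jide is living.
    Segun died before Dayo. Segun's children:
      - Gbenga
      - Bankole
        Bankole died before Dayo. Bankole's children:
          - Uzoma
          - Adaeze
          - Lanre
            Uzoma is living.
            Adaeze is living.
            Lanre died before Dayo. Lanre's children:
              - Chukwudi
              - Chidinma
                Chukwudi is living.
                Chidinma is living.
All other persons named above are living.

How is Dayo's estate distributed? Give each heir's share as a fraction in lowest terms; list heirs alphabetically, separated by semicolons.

Abiodun 1/4; Adaeze 1/24; Chidinma 1/48; Chukwudi 1/48; Gbenga 1/8; Jide 1/4; Ronke 1/8; Uzoma 1/24; Yetunde 1/8

There is no surviving spouse, so the entire estate passes to Dayo's descendants per stirpes.
The estate is divided into 4 equal shares of 1/4 among Ngozi, Jide, Segun, Abiodun.
Ngozi predeceased; the 1/4 allotted to Ngozi's branch passes to Ngozi's issue by representation.
The 1/4 is divided into 2 equal shares of 1/8 among Ronke, Yetunde.
Ronke is living and takes 1/8.
Yetunde is living and takes 1/8.
Jide is living and takes 1/4.
Segun predeceased; the 1/4 allotted to Segun's branch passes to Segun's issue by representation.
The 1/4 is divided into 2 equal shares of 1/8 among Gbenga, Bankole.
Gbenga is living and takes 1/8.
Bankole predeceased; the 1/8 allotted to Bankole's branch passes to Bankole's issue by representation.
The 1/8 is divided into 3 equal shares of 1/24 among Uzoma, Adaeze, Lanre.
Uzoma is living and takes 1/24.
Adaeze is living and takes 1/24.
Lanre predeceased; the 1/24 allotted to Lanre's branch passes to Lanre's issue by representation.
The 1/24 is divided into 2 equal shares of 1/48 among Chukwudi, Chidinma.
Chukwudi is living and takes 1/48.
Chidinma is living and takes 1/48.
Abiodun is living and takes 1/4.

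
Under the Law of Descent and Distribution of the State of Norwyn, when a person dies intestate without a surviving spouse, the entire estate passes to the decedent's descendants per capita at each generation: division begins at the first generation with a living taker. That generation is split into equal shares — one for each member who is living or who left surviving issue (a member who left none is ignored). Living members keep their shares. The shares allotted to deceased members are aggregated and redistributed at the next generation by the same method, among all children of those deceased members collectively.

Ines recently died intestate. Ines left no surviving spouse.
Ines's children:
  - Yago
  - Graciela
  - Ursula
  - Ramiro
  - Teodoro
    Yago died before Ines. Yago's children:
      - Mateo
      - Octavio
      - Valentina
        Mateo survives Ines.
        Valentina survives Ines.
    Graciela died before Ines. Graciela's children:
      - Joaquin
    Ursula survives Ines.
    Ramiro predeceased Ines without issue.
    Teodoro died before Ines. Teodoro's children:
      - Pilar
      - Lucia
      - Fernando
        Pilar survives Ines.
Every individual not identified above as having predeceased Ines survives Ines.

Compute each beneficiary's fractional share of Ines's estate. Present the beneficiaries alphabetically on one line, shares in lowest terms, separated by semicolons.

Fernando 3/28; Joaquin 3/28; Lucia 3/28; Mateo 3/28; Octavio 3/28; Pilar 3/28; Ursula 1/4; Valentina 3/28

There is no surviving spouse, so the entire estate passes to Ines's descendants per capita at each generation.
At generation 1 (Yago, Graciela, Ursula, Teodoro) there are 4 shares of (1)/4 = 1/4 each.
Living: Ursula — each takes 1/4.
Deceased: Yago, Graciela, and Teodoro. Their combined 3/4 is pooled and carried to generation 2.
At generation 2 (Mateo, Octavio, Valentina, Joaquin, Pilar, Lucia, Fernando) there are 7 shares of (3/4)/7 = 3/28 each.
Living: Mateo, Octavio, Valentina, Joaquin, Pilar, Lucia, and Fernando — each takes 3/28.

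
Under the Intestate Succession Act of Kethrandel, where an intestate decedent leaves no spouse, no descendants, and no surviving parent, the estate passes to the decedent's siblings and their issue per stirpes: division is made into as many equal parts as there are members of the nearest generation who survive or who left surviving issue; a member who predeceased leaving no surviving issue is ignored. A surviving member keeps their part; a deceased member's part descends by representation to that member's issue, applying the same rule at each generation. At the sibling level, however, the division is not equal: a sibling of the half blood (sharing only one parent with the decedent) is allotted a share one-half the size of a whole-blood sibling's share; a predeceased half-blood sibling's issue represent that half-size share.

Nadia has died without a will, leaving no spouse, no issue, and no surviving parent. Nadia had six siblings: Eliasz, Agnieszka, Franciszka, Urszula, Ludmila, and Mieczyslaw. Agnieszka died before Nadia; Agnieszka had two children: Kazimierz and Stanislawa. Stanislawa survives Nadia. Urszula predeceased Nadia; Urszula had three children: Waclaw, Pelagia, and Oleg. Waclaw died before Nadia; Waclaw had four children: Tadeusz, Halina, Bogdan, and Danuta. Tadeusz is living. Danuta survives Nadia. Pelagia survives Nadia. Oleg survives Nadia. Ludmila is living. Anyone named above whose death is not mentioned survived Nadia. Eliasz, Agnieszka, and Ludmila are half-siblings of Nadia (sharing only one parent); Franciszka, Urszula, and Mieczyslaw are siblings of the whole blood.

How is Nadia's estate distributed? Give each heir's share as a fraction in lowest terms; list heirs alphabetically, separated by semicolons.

Bogdan 1/54; Danuta 1/54; Eliasz 1/9; Franciszka 2/9; Halina 1/54; Kazimierz 1/18; Ludmila 1/9; Mieczyslaw 2/9; Oleg 2/27; Pelagia 2/27; Stanislawa 1/18; Tadeusz 1/54

No spouse, descendants, or parent survives, so the estate passes to Nadia's siblings per stirpes.
Half-blood siblings count for one-half the weight of whole-blood siblings at the initial division.
Dividing 1 in proportion to weights (total weight 9/2): Eliasz (weight 1/2) → 1/9; Agnieszka (weight 1/2) → 1/9; Franciszka (weight 1) → 2/9; Urszula (weight 1) → 2/9; Ludmila (weight 1/2) → 1/9; Mieczyslaw (weight 1) → 2/9.
Eliasz is living and takes 1/9.
Agnieszka predeceased; the 1/9 allotted to Agnieszka's branch passes to Agnieszka's issue by representation.
The 1/9 is divided into 2 equal shares of 1/18 among Kazimierz, Stanislawa.
Kazimierz is living and takes 1/18.
Stanislawa is living and takes 1/18.
Franciszka is living and takes 2/9.
Urszula predeceased; the 2/9 allotted to Urszula's branch passes to Urszula's issue by representation.
The 2/9 is divided into 3 equal shares of 2/27 among Waclaw, Pelagia, Oleg.
Waclaw predeceased; the 2/27 allotted to Waclaw's branch passes to Waclaw's issue by representation.
The 2/27 is divided into 4 equal shares of 1/54 among Tadeusz, Halina, Bogdan, Danuta.
Tadeusz is living and takes 1/54.
Halina is living and takes 1/54.
Bogdan is living and takes 1/54.
Danuta is living and takes 1/54.
Pelagia is living and takes 2/27.
Oleg is living and takes 2/27.
Ludmila is living and takes 1/9.
Mieczyslaw is living and takes 2/9.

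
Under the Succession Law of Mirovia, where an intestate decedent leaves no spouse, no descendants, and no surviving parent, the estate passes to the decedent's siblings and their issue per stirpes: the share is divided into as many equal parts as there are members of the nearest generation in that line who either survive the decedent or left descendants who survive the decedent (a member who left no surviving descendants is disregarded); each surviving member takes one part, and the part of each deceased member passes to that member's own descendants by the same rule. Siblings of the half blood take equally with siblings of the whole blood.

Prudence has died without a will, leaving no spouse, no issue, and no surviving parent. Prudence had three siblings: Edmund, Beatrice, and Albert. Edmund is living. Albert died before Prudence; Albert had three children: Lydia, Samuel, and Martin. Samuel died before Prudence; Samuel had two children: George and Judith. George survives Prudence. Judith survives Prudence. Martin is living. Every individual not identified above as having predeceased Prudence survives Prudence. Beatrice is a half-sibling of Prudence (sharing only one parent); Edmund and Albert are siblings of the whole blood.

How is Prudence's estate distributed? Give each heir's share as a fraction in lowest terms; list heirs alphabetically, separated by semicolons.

Beatrice 1/3; Edmund 1/3; George 1/18; Judith 1/18; Lydia 1/9; Martin 1/9

No spouse, descendants, or parent survives, so the estate passes to Prudence's siblings per stirpes.
Half-blood and whole-blood siblings take equally under the stated rule.
The estate is divided into 3 equal shares of 1/3 among Edmund, Beatrice, Albert.
Edmund is living and takes 1/3.
Beatrice is living and takes 1/3.
Albert predeceased; the 1/3 allotted to Albert's branch passes to Albert's issue by representation.
The 1/3 is divided into 3 equal shares of 1/9 among Lydia, Samuel, Martin.
Lydia is living and takes 1/9.
Samuel predeceased; the 1/9 allotted to Samuel's branch passes to Samuel's issue by representation.
The 1/9 is divided into 2 equal shares of 1/18 among George, Judith.
George is living and takes 1/18.
Judith is living and takes 1/18.
Martin is living and takes 1/9.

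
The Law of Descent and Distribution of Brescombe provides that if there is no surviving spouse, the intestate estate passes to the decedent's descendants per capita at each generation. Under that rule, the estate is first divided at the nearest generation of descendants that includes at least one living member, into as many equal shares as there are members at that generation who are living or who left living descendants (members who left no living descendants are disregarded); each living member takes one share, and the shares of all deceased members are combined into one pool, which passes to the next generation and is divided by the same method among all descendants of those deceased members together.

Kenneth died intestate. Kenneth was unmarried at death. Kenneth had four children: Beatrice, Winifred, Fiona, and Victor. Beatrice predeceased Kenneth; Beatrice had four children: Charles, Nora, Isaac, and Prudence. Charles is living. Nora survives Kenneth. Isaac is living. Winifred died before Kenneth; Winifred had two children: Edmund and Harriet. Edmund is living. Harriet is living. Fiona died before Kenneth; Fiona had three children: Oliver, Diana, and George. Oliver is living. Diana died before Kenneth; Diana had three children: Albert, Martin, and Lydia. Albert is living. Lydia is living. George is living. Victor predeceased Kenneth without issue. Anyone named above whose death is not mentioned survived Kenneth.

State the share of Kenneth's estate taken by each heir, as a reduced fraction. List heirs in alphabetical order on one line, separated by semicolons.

Albert 1/27; Charles 1/9; Edmund 1/9; George 1/9; Harriet 1/9; Isaac 1/9; Lydia 1/27; Martin 1/27; Nora 1/9; Oliver 1/9; Prudence 1/9

There is no surviving spouse, so the entire estate passes to Kenneth's descendants per capita at each generation.
No one at generation 1 (Beatrice, Winifred, Fiona) is living; moving to the next generation.
At generation 2 (Charles, Nora, Isaac, Prudence, Edmund, Harriet, Oliver, Diana, George) there are 9 shares of (1)/9 = 1/9 each.
Living: Charles, Nora, Isaac, Prudence, Edmund, Harriet, Oliver, and George — each takes 1/9.
Deceased: Diana. That 1/9 share is carried to generation 3.
At generation 3 (Albert, Martin, Lydia) there are 3 shares of (1/9)/3 = 1/27 each.
Living: Albert, Martin, and Lydia — each takes 1/27.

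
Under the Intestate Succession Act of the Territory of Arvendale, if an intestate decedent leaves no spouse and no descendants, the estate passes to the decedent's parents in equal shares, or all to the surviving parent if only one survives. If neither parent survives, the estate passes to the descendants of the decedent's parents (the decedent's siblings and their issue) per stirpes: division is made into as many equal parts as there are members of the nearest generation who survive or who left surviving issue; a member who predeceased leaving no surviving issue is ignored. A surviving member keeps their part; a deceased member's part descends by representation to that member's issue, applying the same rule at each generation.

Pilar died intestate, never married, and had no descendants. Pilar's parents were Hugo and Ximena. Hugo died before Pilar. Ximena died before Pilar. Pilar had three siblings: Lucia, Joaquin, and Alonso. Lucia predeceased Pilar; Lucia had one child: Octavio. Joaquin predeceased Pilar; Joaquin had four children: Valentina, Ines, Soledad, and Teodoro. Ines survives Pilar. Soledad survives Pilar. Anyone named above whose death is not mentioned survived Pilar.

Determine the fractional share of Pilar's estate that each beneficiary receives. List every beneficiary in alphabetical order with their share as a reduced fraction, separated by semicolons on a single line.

Neither parent survives and there are no descendants, so the estate passes to Pilar's siblings and their issue per stirpes.
The estate is divided into 3 equal shares of 1/3 among Lucia, Joaquin, Alonso.
Lucia predeceased; the 1/3 allotted to Lucia's branch passes to Lucia's issue by representation.
Octavio is the sole taker at this level and receives the full 1/3.
Joaquin predeceased; the 1/3 allotted to Joaquin's branch passes to Joaquin's issue by representation.
The 1/3 is divided into 4 equal shares of 1/12 among Valentina, Ines, Soledad, Teodoro.
Valentina is living and takes 1/12.
Ines is living and takes 1/12.
Soledad is living and takes 1/12.
Teodoro is living and takes 1/12.
Alonso is living and takes 1/3.

Alonso 1/3; Ines 1/12; Octavio 1/3; Soledad 1/12; Teodoro 1/12; Valentina 1/12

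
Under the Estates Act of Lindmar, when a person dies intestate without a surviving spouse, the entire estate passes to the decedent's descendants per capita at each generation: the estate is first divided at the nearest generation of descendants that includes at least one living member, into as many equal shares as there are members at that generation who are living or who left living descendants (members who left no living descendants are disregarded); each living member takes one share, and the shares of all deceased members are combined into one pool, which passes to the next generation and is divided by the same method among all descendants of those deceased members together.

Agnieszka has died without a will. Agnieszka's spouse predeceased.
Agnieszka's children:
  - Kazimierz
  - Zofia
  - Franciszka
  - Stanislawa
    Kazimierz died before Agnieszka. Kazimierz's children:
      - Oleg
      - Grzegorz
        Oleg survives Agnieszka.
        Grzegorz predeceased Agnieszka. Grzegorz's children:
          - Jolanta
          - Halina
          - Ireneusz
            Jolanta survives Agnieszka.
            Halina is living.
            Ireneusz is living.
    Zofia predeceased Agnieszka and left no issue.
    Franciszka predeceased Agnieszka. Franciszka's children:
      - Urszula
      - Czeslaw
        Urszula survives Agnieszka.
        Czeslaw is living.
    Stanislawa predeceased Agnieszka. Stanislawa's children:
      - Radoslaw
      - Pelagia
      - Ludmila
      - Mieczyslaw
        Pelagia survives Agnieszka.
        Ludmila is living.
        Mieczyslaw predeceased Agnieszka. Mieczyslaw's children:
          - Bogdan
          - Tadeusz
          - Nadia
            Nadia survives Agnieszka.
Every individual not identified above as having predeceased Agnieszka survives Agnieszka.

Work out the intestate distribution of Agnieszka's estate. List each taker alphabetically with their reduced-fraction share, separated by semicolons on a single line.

There is no surviving spouse, so the entire estate passes to Agnieszka's descendants per capita at each generation.
No one at generation 1 (Kazimierz, Franciszka, Stanislawa) is living; moving to the next generation.
At generation 2 (Oleg, Grzegorz, Urszula, Czeslaw, Radoslaw, Pelagia, Ludmila, Mieczyslaw) there are 8 shares of (1)/8 = 1/8 each.
Living: Oleg, Urszula, Czeslaw, Radoslaw, Pelagia, and Ludmila — each takes 1/8.
Deceased: Grzegorz and Mieczyslaw. Their combined 1/4 is pooled and carried to generation 3.
At generation 3 (Jolanta, Halina, Ireneusz, Bogdan, Tadeusz, Nadia) there are 6 shares of (1/4)/6 = 1/24 each.
Living: Jolanta, Halina, Ireneusz, Bogdan, Tadeusz, and Nadia — each takes 1/24.

Bogdan 1/24; Czeslaw 1/8; Halina 1/24; Ireneusz 1/24; Jolanta 1/24; Ludmila 1/8; Nadia 1/24; Oleg 1/8; Pelagia 1/8; Radoslaw 1/8; Tadeusz 1/24; Urszula 1/8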